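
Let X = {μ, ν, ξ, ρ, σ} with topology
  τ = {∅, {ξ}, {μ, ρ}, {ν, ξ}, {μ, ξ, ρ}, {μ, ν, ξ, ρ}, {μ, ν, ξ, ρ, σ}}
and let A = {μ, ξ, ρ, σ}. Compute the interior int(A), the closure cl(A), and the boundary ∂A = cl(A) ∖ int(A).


int(A) = {μ, ξ, ρ}, cl(A) = {μ, ν, ξ, ρ, σ}, ∂A = {ν, σ}.

Closed sets in (X, τ) are complements of opens:
  closed(X, τ) = {∅, {σ}, {ν, σ}, {μ, ρ, σ}, {ν, ξ, σ}, {μ, ν, ρ, σ}, {μ, ν, ξ, ρ, σ}}.
int(A) = ⋃ {U ∈ τ : U ⊆ A}. Opens contained in A: ∅, {ξ}, {μ, ρ}, {μ, ξ, ρ}.
Taking the union of these: int(A) = {μ, ξ, ρ}.
cl(A) = ⋂ {C closed : A ⊆ C}. Closed sets containing A: {μ, ν, ξ, ρ, σ}.
Intersecting these: cl(A) = {μ, ν, ξ, ρ, σ}.
∂A = cl(A) ∖ int(A) = {μ, ν, ξ, ρ, σ} ∖ {μ, ξ, ρ} = {ν, σ}.


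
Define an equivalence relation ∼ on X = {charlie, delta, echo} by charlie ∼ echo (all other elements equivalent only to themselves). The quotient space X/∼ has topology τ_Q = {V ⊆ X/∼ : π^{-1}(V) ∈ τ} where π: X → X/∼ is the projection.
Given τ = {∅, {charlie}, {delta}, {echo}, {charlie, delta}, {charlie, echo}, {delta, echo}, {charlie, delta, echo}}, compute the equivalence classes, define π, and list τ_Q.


X/∼ = {[charlie=echo], [delta]}; |τ_Q| = 4.

Equivalence classes: [charlie=echo], [delta].
Quotient map π: X → X/∼ sends charlie ↦ [charlie=echo], delta ↦ [delta], echo ↦ [charlie=echo].
For each subset V ⊆ X/∼, compute π^{-1}(V) ⊆ X and check whether π^{-1}(V) ∈ τ. V is open in τ_Q iff π^{-1}(V) ∈ τ.
  V = {}: π^{-1}(V) = ∅ ∈ τ ✓.
  V = {[charlie=echo]}: π^{-1}(V) = {charlie, echo} ∈ τ ✓.
  V = {[delta]}: π^{-1}(V) = {delta} ∈ τ ✓.
  V = {[charlie=echo], [delta]}: π^{-1}(V) = {charlie, delta, echo} ∈ τ ✓.
Open sets in the quotient: τ_Q = {{}, {[charlie=echo]}, {[delta]}, {[charlie=echo], [delta]}} (4 elements).


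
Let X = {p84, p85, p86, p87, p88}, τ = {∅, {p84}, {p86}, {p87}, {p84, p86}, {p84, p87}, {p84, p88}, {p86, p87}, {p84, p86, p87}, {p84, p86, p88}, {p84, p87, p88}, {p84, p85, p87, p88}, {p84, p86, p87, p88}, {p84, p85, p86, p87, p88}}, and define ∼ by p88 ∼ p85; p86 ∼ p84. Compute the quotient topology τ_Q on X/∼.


X/∼ = {[p84=p86], [p85=p88], [p87]}; |τ_Q| = 5.

Equivalence classes: [p84=p86], [p85=p88], [p87].
Quotient map π: X → X/∼ sends p84 ↦ [p84=p86], p85 ↦ [p85=p88], p86 ↦ [p84=p86], p87 ↦ [p87], p88 ↦ [p85=p88].
For each subset V ⊆ X/∼, compute π^{-1}(V) ⊆ X and check whether π^{-1}(V) ∈ τ. V is open in τ_Q iff π^{-1}(V) ∈ τ.
  V = {}: π^{-1}(V) = ∅ ∈ τ ✓.
  V = {[p84=p86]}: π^{-1}(V) = {p84, p86} ∈ τ ✓.
  V = {[p85=p88]}: π^{-1}(V) = {p85, p88} ∉ τ ✗.
  V = {[p84=p86], [p85=p88]}: π^{-1}(V) = {p84, p85, p86, p88} ∉ τ ✗.
  V = {[p87]}: π^{-1}(V) = {p87} ∈ τ ✓.
  V = {[p84=p86], [p87]}: π^{-1}(V) = {p84, p86, p87} ∈ τ ✓.
  V = {[p85=p88], [p87]}: π^{-1}(V) = {p85, p87, p88} ∉ τ ✗.
  V = {[p84=p86], [p85=p88], [p87]}: π^{-1}(V) = {p84, p85, p86, p87, p88} ∈ τ ✓.
Open sets in the quotient: τ_Q = {{}, {[p84=p86]}, {[p87]}, {[p84=p86], [p87]}, {[p84=p86], [p85=p88], [p87]}} (5 elements).


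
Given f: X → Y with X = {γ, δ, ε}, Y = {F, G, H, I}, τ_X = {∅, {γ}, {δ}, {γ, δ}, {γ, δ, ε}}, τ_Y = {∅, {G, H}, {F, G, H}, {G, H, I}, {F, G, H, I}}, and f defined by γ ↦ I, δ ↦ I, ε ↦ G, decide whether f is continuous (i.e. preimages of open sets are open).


f is NOT continuous.

Compute f^{-1}(U) for each U ∈ τ_Y:
  U = ∅: f^{-1}(U) = ∅ ∈ τ_X ✓.
  U = {G, H}: f^{-1}(U) = {ε} ∉ τ_X ✗.
  U = {F, G, H}: f^{-1}(U) = {ε} ∉ τ_X ✗.
  U = {G, H, I}: f^{-1}(U) = {γ, δ, ε} ∈ τ_X ✓.
  U = {F, G, H, I}: f^{-1}(U) = {γ, δ, ε} ∈ τ_X ✓.
Found U = {G, H} with f^{-1}(U) = {ε} not in τ_X. Therefore f is NOT continuous.


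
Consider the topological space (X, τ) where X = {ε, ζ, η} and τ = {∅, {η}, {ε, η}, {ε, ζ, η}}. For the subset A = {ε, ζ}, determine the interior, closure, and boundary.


int(A) = ∅, cl(A) = {ε, ζ}, ∂A = {ε, ζ}.

Closed sets in (X, τ) are complements of opens:
  closed(X, τ) = {∅, {ζ}, {ε, ζ}, {ε, ζ, η}}.
int(A) = ⋃ {U ∈ τ : U ⊆ A}. Opens contained in A: ∅.
Taking the union of these: int(A) = ∅.
cl(A) = ⋂ {C closed : A ⊆ C}. Closed sets containing A: {ε, ζ}, {ε, ζ, η}.
Intersecting these: cl(A) = {ε, ζ}.
∂A = cl(A) ∖ int(A) = {ε, ζ} ∖ ∅ = {ε, ζ}.


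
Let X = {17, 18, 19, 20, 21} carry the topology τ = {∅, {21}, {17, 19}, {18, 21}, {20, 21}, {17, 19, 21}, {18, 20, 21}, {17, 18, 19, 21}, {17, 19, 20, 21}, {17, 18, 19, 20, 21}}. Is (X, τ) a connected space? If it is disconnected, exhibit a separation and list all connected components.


(X, τ) is disconnected; components = [{17, 19}, {18, 20, 21}].

Find clopen sets (U ∈ τ with X ∖ U ∈ τ):
  U = ∅, X ∖ U = {17, 18, 19, 20, 21} — both open, so U is clopen.
  U = {17, 19}, X ∖ U = {18, 20, 21} — both open, so U is clopen.
  U = {18, 20, 21}, X ∖ U = {17, 19} — both open, so U is clopen.
  U = {17, 18, 19, 20, 21}, X ∖ U = ∅ — both open, so U is clopen.
Nontrivial clopen(s) exist: e.g. {18, 20, 21}. So (X, τ) is disconnected.
Compute connected components by grouping points that agree on all clopens:
  component: {17, 19}
  component: {18, 20, 21}


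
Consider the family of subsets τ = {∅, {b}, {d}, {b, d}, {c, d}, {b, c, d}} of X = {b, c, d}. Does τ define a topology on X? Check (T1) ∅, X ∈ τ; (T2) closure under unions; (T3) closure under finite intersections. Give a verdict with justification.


τ IS a topology on X.

Axiom (T1): ∅ ∈ τ? Yes; X ∈ τ? Yes.
Axiom (T2/T3): check pairwise unions and intersections of members of τ.
All pairwise intersections and unions checked — each lies in τ. Therefore τ satisfies (T1), (T2), (T3): it IS a topology on X.


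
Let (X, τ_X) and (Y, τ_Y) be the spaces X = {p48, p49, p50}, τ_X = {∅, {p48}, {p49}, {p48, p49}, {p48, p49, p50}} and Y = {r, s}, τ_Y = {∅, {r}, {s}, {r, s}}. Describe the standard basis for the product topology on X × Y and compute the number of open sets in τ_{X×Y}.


Basis B = {∅ × ∅, {p48} × {r}, {p48} × {s}, {p49} × {r}, {p49} × {s}, {p48} × {r, s}, {p48, p49} × {r}, {p48, p49} × {s}, {p49} × {r, s}, {p48, p49, p50} × {r}, {p48, p49, p50} × {s}, {p48, p49} × {r, s}, {p48, p49, p50} × {r, s}}; |τ_{X×Y}| = 25.

Enumerate products U × V with U ∈ τ_X, V ∈ τ_Y (deduplicated):
  ∅ × ∅ = {} (∅)
  {p48} × {r} = {(p48,r)}
  {p48} × {s} = {(p48,s)}
  {p49} × {r} = {(p49,r)}
  {p49} × {s} = {(p49,s)}
  {p48} × {r, s} = {(p48,r), (p48,s)}
  {p48, p49} × {r} = {(p48,r), (p49,r)}
  {p48, p49} × {s} = {(p48,s), (p49,s)}
  {p49} × {r, s} = {(p49,r), (p49,s)}
  {p48, p49, p50} × {r} = {(p48,r), (p49,r), (p50,r)}
  {p48, p49, p50} × {s} = {(p48,s), (p49,s), (p50,s)}
  {p48, p49} × {r, s} = {(p48,r), (p48,s), (p49,r), (p49,s)}
  {p48, p49, p50} × {r, s} = {(p48,r), (p48,s), (p49,r), (p49,s), (p50,r), (p50,s)}
These 13 distinct sets form the basis B.
Close under arbitrary unions to get τ_{X×Y}; counting gives |τ_{X×Y}| = 25.


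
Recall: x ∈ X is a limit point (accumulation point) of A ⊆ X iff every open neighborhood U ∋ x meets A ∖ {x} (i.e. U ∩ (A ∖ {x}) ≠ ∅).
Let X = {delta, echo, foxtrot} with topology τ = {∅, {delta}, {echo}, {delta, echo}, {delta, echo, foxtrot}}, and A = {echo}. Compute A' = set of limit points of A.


A' = {foxtrot}

For each x ∈ X, list the open sets U ∈ τ with x ∈ U, then check whether U ∩ (A ∖ {x}) ≠ ∅ for every such U.
  x = delta: open {delta} ∋ x has {delta} ∩ (A ∖ {delta}) = ∅, so x is NOT a limit point.
  x = echo: open {echo} ∋ x has {echo} ∩ (A ∖ {echo}) = ∅, so x is NOT a limit point.
  x = foxtrot: opens ∋ x are {delta, echo, foxtrot}; each meets A ∖ {foxtrot}, so x IS a limit point.
Collecting: A' = {foxtrot}.


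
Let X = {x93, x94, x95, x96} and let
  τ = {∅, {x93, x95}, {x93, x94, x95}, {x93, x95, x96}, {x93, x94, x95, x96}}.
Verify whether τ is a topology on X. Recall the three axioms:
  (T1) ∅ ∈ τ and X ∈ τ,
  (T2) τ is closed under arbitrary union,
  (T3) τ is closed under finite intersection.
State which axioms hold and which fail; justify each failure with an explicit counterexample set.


τ IS a topology on X.

Axiom (T1): ∅ ∈ τ? Yes; X ∈ τ? Yes.
Axiom (T2/T3): check pairwise unions and intersections of members of τ.
All pairwise intersections and unions checked — each lies in τ. Therefore τ satisfies (T1), (T2), (T3): it IS a topology on X.


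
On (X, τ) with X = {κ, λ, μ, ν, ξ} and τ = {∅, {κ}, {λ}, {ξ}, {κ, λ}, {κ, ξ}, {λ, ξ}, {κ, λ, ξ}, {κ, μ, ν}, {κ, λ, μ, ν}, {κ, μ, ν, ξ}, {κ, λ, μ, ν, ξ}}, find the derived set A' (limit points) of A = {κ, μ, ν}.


A' = {μ, ν}

For each x ∈ X, list the open sets U ∈ τ with x ∈ U, then check whether U ∩ (A ∖ {x}) ≠ ∅ for every such U.
  x = κ: open {κ} ∋ x has {κ} ∩ (A ∖ {κ}) = ∅, so x is NOT a limit point.
  x = λ: open {λ} ∋ x has {λ} ∩ (A ∖ {λ}) = ∅, so x is NOT a limit point.
  x = μ: opens ∋ x are {κ, μ, ν}, {κ, λ, μ, ν}, {κ, μ, ν, ξ}, {κ, λ, μ, ν, ξ}; each meets A ∖ {μ}, so x IS a limit point.
  x = ν: opens ∋ x are {κ, μ, ν}, {κ, λ, μ, ν}, {κ, μ, ν, ξ}, {κ, λ, μ, ν, ξ}; each meets A ∖ {ν}, so x IS a limit point.
  x = ξ: open {ξ} ∋ x has {ξ} ∩ (A ∖ {ξ}) = ∅, so x is NOT a limit point.
Collecting: A' = {μ, ν}.


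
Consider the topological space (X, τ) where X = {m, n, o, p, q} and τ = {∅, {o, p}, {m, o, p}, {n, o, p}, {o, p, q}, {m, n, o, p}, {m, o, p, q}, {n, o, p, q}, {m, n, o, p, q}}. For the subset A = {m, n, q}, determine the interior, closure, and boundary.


int(A) = ∅, cl(A) = {m, n, q}, ∂A = {m, n, q}.

Closed sets in (X, τ) are complements of opens:
  closed(X, τ) = {∅, {m}, {n}, {q}, {m, n}, {m, q}, {n, q}, {m, n, q}, {m, n, o, p, q}}.
int(A) = ⋃ {U ∈ τ : U ⊆ A}. Opens contained in A: ∅.
Taking the union of these: int(A) = ∅.
cl(A) = ⋂ {C closed : A ⊆ C}. Closed sets containing A: {m, n, q}, {m, n, o, p, q}.
Intersecting these: cl(A) = {m, n, q}.
∂A = cl(A) ∖ int(A) = {m, n, q} ∖ ∅ = {m, n, q}.


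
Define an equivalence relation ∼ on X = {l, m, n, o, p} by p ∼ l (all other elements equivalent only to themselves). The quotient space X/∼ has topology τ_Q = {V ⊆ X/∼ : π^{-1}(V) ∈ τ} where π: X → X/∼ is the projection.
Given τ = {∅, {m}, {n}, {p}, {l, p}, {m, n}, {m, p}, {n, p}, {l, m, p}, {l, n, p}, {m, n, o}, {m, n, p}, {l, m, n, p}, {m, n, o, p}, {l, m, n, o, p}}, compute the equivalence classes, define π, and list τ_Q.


X/∼ = {[l=p], [m], [n], [o]}; |τ_Q| = 10.

Equivalence classes: [l=p], [m], [n], [o].
Quotient map π: X → X/∼ sends l ↦ [l=p], m ↦ [m], n ↦ [n], o ↦ [o], p ↦ [l=p].
For each subset V ⊆ X/∼, compute π^{-1}(V) ⊆ X and check whether π^{-1}(V) ∈ τ. V is open in τ_Q iff π^{-1}(V) ∈ τ.
  V = {}: π^{-1}(V) = ∅ ∈ τ ✓.
  V = {[l=p]}: π^{-1}(V) = {l, p} ∈ τ ✓.
  V = {[m]}: π^{-1}(V) = {m} ∈ τ ✓.
  V = {[l=p], [m]}: π^{-1}(V) = {l, m, p} ∈ τ ✓.
  V = {[n]}: π^{-1}(V) = {n} ∈ τ ✓.
  V = {[l=p], [n]}: π^{-1}(V) = {l, n, p} ∈ τ ✓.
  V = {[m], [n]}: π^{-1}(V) = {m, n} ∈ τ ✓.
  V = {[l=p], [m], [n]}: π^{-1}(V) = {l, m, n, p} ∈ τ ✓.
  V = {[o]}: π^{-1}(V) = {o} ∉ τ ✗.
  V = {[l=p], [o]}: π^{-1}(V) = {l, o, p} ∉ τ ✗.
  V = {[m], [o]}: π^{-1}(V) = {m, o} ∉ τ ✗.
  V = {[l=p], [m], [o]}: π^{-1}(V) = {l, m, o, p} ∉ τ ✗.
  V = {[n], [o]}: π^{-1}(V) = {n, o} ∉ τ ✗.
  V = {[l=p], [n], [o]}: π^{-1}(V) = {l, n, o, p} ∉ τ ✗.
  V = {[m], [n], [o]}: π^{-1}(V) = {m, n, o} ∈ τ ✓.
  V = {[l=p], [m], [n], [o]}: π^{-1}(V) = {l, m, n, o, p} ∈ τ ✓.
Open sets in the quotient: τ_Q = {{}, {[l=p]}, {[m]}, {[l=p], [m]}, {[n]}, {[l=p], [n]}, {[m], [n]}, {[l=p], [m], [n]}, {[m], [n], [o]}, {[l=p], [m], [n], [o]}} (10 elements).


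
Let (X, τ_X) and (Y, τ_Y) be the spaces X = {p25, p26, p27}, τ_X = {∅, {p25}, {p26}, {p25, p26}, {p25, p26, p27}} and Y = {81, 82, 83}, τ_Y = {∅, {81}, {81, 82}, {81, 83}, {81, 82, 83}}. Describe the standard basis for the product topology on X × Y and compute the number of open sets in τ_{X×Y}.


Basis B = {∅ × ∅, {p25} × {81}, {p26} × {81}, {p25} × {81, 82}, {p25} × {81, 83}, {p25, p26} × {81}, {p26} × {81, 82}, {p26} × {81, 83}, {p25} × {81, 82, 83}, {p25, p26, p27} × {81}, {p26} × {81, 82, 83}, {p25, p26} × {81, 82}, {p25, p26} × {81, 83}, {p25, p26} × {81, 82, 83}, {p25, p26, p27} × {81, 82}, {p25, p26, p27} × {81, 83}, {p25, p26, p27} × {81, 82, 83}}; |τ_{X×Y}| = 50.

Enumerate products U × V with U ∈ τ_X, V ∈ τ_Y (deduplicated):
  ∅ × ∅ = {} (∅)
  {p25} × {81} = {(p25,81)}
  {p26} × {81} = {(p26,81)}
  {p25} × {81, 82} = {(p25,81), (p25,82)}
  {p25} × {81, 83} = {(p25,81), (p25,83)}
  {p25, p26} × {81} = {(p25,81), (p26,81)}
  {p26} × {81, 82} = {(p26,81), (p26,82)}
  {p26} × {81, 83} = {(p26,81), (p26,83)}
  {p25} × {81, 82, 83} = {(p25,81), (p25,82), (p25,83)}
  {p25, p26, p27} × {81} = {(p25,81), (p26,81), (p27,81)}
  {p26} × {81, 82, 83} = {(p26,81), (p26,82), (p26,83)}
  {p25, p26} × {81, 82} = {(p25,81), (p25,82), (p26,81), (p26,82)}
  {p25, p26} × {81, 83} = {(p25,81), (p25,83), (p26,81), (p26,83)}
  {p25, p26} × {81, 82, 83} = {(p25,81), (p25,82), (p25,83), (p26,81), (p26,82), (p26,83)}
  {p25, p26, p27} × {81, 82} = {(p25,81), (p25,82), (p26,81), (p26,82), (p27,81), (p27,82)}
  {p25, p26, p27} × {81, 83} = {(p25,81), (p25,83), (p26,81), (p26,83), (p27,81), (p27,83)}
  {p25, p26, p27} × {81, 82, 83} = {(p25,81), (p25,82), (p25,83), (p26,81), (p26,82), (p26,83), (p27,81), (p27,82), (p27,83)}
These 17 distinct sets form the basis B.
Close under arbitrary unions to get τ_{X×Y}; counting gives |τ_{X×Y}| = 50.


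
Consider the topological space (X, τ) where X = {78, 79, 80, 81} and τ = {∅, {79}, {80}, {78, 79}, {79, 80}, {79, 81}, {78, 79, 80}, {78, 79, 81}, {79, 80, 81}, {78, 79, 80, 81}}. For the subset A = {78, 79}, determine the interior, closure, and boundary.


int(A) = {78, 79}, cl(A) = {78, 79, 81}, ∂A = {81}.

Closed sets in (X, τ) are complements of opens:
  closed(X, τ) = {∅, {78}, {80}, {81}, {78, 80}, {78, 81}, {80, 81}, {78, 79, 81}, {78, 80, 81}, {78, 79, 80, 81}}.
int(A) = ⋃ {U ∈ τ : U ⊆ A}. Opens contained in A: ∅, {79}, {78, 79}.
Taking the union of these: int(A) = {78, 79}.
cl(A) = ⋂ {C closed : A ⊆ C}. Closed sets containing A: {78, 79, 81}, {78, 79, 80, 81}.
Intersecting these: cl(A) = {78, 79, 81}.
∂A = cl(A) ∖ int(A) = {78, 79, 81} ∖ {78, 79} = {81}.


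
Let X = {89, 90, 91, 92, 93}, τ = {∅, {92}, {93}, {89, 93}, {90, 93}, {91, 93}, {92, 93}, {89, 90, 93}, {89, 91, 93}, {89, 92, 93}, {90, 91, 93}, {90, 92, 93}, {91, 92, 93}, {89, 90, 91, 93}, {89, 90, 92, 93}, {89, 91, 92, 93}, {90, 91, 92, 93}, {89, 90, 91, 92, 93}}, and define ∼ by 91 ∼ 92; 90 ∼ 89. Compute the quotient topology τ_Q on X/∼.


X/∼ = {[89=90], [91=92], [93]}; |τ_Q| = 5.

Equivalence classes: [89=90], [91=92], [93].
Quotient map π: X → X/∼ sends 89 ↦ [89=90], 90 ↦ [89=90], 91 ↦ [91=92], 92 ↦ [91=92], 93 ↦ [93].
For each subset V ⊆ X/∼, compute π^{-1}(V) ⊆ X and check whether π^{-1}(V) ∈ τ. V is open in τ_Q iff π^{-1}(V) ∈ τ.
  V = {}: π^{-1}(V) = ∅ ∈ τ ✓.
  V = {[89=90]}: π^{-1}(V) = {89, 90} ∉ τ ✗.
  V = {[91=92]}: π^{-1}(V) = {91, 92} ∉ τ ✗.
  V = {[89=90], [91=92]}: π^{-1}(V) = {89, 90, 91, 92} ∉ τ ✗.
  V = {[93]}: π^{-1}(V) = {93} ∈ τ ✓.
  V = {[89=90], [93]}: π^{-1}(V) = {89, 90, 93} ∈ τ ✓.
  V = {[91=92], [93]}: π^{-1}(V) = {91, 92, 93} ∈ τ ✓.
  V = {[89=90], [91=92], [93]}: π^{-1}(V) = {89, 90, 91, 92, 93} ∈ τ ✓.
Open sets in the quotient: τ_Q = {{}, {[93]}, {[89=90], [93]}, {[91=92], [93]}, {[89=90], [91=92], [93]}} (5 elements).


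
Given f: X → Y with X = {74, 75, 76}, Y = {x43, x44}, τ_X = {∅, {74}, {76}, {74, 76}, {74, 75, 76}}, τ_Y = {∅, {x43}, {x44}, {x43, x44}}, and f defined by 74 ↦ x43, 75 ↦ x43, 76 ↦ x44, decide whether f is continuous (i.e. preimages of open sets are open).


f is NOT continuous.

Compute f^{-1}(U) for each U ∈ τ_Y:
  U = ∅: f^{-1}(U) = ∅ ∈ τ_X ✓.
  U = {x43}: f^{-1}(U) = {74, 75} ∉ τ_X ✗.
  U = {x44}: f^{-1}(U) = {76} ∈ τ_X ✓.
  U = {x43, x44}: f^{-1}(U) = {74, 75, 76} ∈ τ_X ✓.
Found U = {x43} with f^{-1}(U) = {74, 75} not in τ_X. Therefore f is NOT continuous.


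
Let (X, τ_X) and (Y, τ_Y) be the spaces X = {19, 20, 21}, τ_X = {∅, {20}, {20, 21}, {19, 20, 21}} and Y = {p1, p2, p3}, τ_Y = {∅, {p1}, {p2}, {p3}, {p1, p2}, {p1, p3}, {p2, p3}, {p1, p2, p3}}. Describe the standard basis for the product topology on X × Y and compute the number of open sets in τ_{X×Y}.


Basis B = {∅ × ∅, {20} × {p1}, {20} × {p2}, {20} × {p3}, {20} × {p1, p2}, {20} × {p1, p3}, {20, 21} × {p1}, {20} × {p2, p3}, {20, 21} × {p2}, {20, 21} × {p3}, {19, 20, 21} × {p1}, {19, 20, 21} × {p2}, {19, 20, 21} × {p3}, {20} × {p1, p2, p3}, {20, 21} × {p1, p2}, {20, 21} × {p1, p3}, {20, 21} × {p2, p3}, {19, 20, 21} × {p1, p2}, {19, 20, 21} × {p1, p3}, {19, 20, 21} × {p2, p3}, {20, 21} × {p1, p2, p3}, {19, 20, 21} × {p1, p2, p3}}; |τ_{X×Y}| = 64.

Enumerate products U × V with U ∈ τ_X, V ∈ τ_Y (deduplicated):
  ∅ × ∅ = {} (∅)
  {20} × {p1} = {(20,p1)}
  {20} × {p2} = {(20,p2)}
  {20} × {p3} = {(20,p3)}
  {20} × {p1, p2} = {(20,p1), (20,p2)}
  {20} × {p1, p3} = {(20,p1), (20,p3)}
  {20, 21} × {p1} = {(20,p1), (21,p1)}
  {20} × {p2, p3} = {(20,p2), (20,p3)}
  {20, 21} × {p2} = {(20,p2), (21,p2)}
  {20, 21} × {p3} = {(20,p3), (21,p3)}
  {19, 20, 21} × {p1} = {(19,p1), (20,p1), (21,p1)}
  {19, 20, 21} × {p2} = {(19,p2), (20,p2), (21,p2)}
  {19, 20, 21} × {p3} = {(19,p3), (20,p3), (21,p3)}
  {20} × {p1, p2, p3} = {(20,p1), (20,p2), (20,p3)}
  {20, 21} × {p1, p2} = {(20,p1), (20,p2), (21,p1), (21,p2)}
  {20, 21} × {p1, p3} = {(20,p1), (20,p3), (21,p1), (21,p3)}
  {20, 21} × {p2, p3} = {(20,p2), (20,p3), (21,p2), (21,p3)}
  {19, 20, 21} × {p1, p2} = {(19,p1), (19,p2), (20,p1), (20,p2), (21,p1), (21,p2)}
  {19, 20, 21} × {p1, p3} = {(19,p1), (19,p3), (20,p1), (20,p3), (21,p1), (21,p3)}
  {19, 20, 21} × {p2, p3} = {(19,p2), (19,p3), (20,p2), (20,p3), (21,p2), (21,p3)}
  {20, 21} × {p1, p2, p3} = {(20,p1), (20,p2), (20,p3), (21,p1), (21,p2), (21,p3)}
  {19, 20, 21} × {p1, p2, p3} = {(19,p1), (19,p2), (19,p3), (20,p1), (20,p2), (20,p3), (21,p1), (21,p2), (21,p3)}
These 22 distinct sets form the basis B.
Close under arbitrary unions to get τ_{X×Y}; counting gives |τ_{X×Y}| = 64.


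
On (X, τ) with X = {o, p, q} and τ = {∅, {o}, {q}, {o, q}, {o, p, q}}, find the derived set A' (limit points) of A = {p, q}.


A' = {p}

For each x ∈ X, list the open sets U ∈ τ with x ∈ U, then check whether U ∩ (A ∖ {x}) ≠ ∅ for every such U.
  x = o: open {o} ∋ x has {o} ∩ (A ∖ {o}) = ∅, so x is NOT a limit point.
  x = p: opens ∋ x are {o, p, q}; each meets A ∖ {p}, so x IS a limit point.
  x = q: open {q} ∋ x has {q} ∩ (A ∖ {q}) = ∅, so x is NOT a limit point.
Collecting: A' = {p}.


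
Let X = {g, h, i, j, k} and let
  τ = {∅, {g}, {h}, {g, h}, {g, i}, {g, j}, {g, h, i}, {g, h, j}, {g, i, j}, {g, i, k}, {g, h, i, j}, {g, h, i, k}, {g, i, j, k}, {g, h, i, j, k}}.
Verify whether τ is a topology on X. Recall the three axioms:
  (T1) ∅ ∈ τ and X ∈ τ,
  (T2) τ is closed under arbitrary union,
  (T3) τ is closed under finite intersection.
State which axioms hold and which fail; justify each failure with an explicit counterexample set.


τ IS a topology on X.

Axiom (T1): ∅ ∈ τ? Yes; X ∈ τ? Yes.
Axiom (T2/T3): check pairwise unions and intersections of members of τ.
All pairwise intersections and unions checked — each lies in τ. Therefore τ satisfies (T1), (T2), (T3): it IS a topology on X.


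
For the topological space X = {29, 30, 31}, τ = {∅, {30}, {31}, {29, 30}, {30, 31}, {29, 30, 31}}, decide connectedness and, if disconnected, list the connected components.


(X, τ) is disconnected; components = [{31}, {29, 30}].

Find clopen sets (U ∈ τ with X ∖ U ∈ τ):
  U = ∅, X ∖ U = {29, 30, 31} — both open, so U is clopen.
  U = {31}, X ∖ U = {29, 30} — both open, so U is clopen.
  U = {29, 30}, X ∖ U = {31} — both open, so U is clopen.
  U = {29, 30, 31}, X ∖ U = ∅ — both open, so U is clopen.
Nontrivial clopen(s) exist: e.g. {31}. So (X, τ) is disconnected.
Compute connected components by grouping points that agree on all clopens:
  component: {31}
  component: {29, 30}


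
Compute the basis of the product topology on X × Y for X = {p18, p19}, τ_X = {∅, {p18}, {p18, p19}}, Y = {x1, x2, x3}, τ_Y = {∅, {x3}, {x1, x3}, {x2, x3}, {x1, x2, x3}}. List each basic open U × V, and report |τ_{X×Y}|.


Basis B = {∅ × ∅, {p18} × {x3}, {p18} × {x1, x3}, {p18} × {x2, x3}, {p18, p19} × {x3}, {p18} × {x1, x2, x3}, {p18, p19} × {x1, x3}, {p18, p19} × {x2, x3}, {p18, p19} × {x1, x2, x3}}; |τ_{X×Y}| = 14.

Enumerate products U × V with U ∈ τ_X, V ∈ τ_Y (deduplicated):
  ∅ × ∅ = {} (∅)
  {p18} × {x3} = {(p18,x3)}
  {p18} × {x1, x3} = {(p18,x1), (p18,x3)}
  {p18} × {x2, x3} = {(p18,x2), (p18,x3)}
  {p18, p19} × {x3} = {(p18,x3), (p19,x3)}
  {p18} × {x1, x2, x3} = {(p18,x1), (p18,x2), (p18,x3)}
  {p18, p19} × {x1, x3} = {(p18,x1), (p18,x3), (p19,x1), (p19,x3)}
  {p18, p19} × {x2, x3} = {(p18,x2), (p18,x3), (p19,x2), (p19,x3)}
  {p18, p19} × {x1, x2, x3} = {(p18,x1), (p18,x2), (p18,x3), (p19,x1), (p19,x2), (p19,x3)}
These 9 distinct sets form the basis B.
Close under arbitrary unions to get τ_{X×Y}; counting gives |τ_{X×Y}| = 14.


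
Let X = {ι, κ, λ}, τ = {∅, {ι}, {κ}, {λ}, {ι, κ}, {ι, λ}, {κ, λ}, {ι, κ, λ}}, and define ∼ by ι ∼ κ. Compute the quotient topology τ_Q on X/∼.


X/∼ = {[ι=κ], [λ]}; |τ_Q| = 4.

Equivalence classes: [ι=κ], [λ].
Quotient map π: X → X/∼ sends ι ↦ [ι=κ], κ ↦ [ι=κ], λ ↦ [λ].
For each subset V ⊆ X/∼, compute π^{-1}(V) ⊆ X and check whether π^{-1}(V) ∈ τ. V is open in τ_Q iff π^{-1}(V) ∈ τ.
  V = {}: π^{-1}(V) = ∅ ∈ τ ✓.
  V = {[ι=κ]}: π^{-1}(V) = {ι, κ} ∈ τ ✓.
  V = {[λ]}: π^{-1}(V) = {λ} ∈ τ ✓.
  V = {[ι=κ], [λ]}: π^{-1}(V) = {ι, κ, λ} ∈ τ ✓.
Open sets in the quotient: τ_Q = {{}, {[ι=κ]}, {[λ]}, {[ι=κ], [λ]}} (4 elements).


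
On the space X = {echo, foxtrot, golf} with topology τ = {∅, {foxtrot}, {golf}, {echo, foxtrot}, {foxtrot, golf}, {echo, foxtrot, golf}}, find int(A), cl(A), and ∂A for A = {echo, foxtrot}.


int(A) = {echo, foxtrot}, cl(A) = {echo, foxtrot}, ∂A = ∅.

Closed sets in (X, τ) are complements of opens:
  closed(X, τ) = {∅, {echo}, {golf}, {echo, foxtrot}, {echo, golf}, {echo, foxtrot, golf}}.
int(A) = ⋃ {U ∈ τ : U ⊆ A}. Opens contained in A: ∅, {foxtrot}, {echo, foxtrot}.
Taking the union of these: int(A) = {echo, foxtrot}.
cl(A) = ⋂ {C closed : A ⊆ C}. Closed sets containing A: {echo, foxtrot}, {echo, foxtrot, golf}.
Intersecting these: cl(A) = {echo, foxtrot}.
∂A = cl(A) ∖ int(A) = {echo, foxtrot} ∖ {echo, foxtrot} = ∅.


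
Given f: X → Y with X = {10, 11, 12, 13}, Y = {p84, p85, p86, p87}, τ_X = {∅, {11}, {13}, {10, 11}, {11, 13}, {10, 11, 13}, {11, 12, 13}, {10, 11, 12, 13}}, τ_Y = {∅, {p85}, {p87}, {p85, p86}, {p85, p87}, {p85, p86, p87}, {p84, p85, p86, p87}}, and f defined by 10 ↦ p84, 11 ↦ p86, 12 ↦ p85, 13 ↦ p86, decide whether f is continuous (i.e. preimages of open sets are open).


f is NOT continuous.

Compute f^{-1}(U) for each U ∈ τ_Y:
  U = ∅: f^{-1}(U) = ∅ ∈ τ_X ✓.
  U = {p85}: f^{-1}(U) = {12} ∉ τ_X ✗.
  U = {p87}: f^{-1}(U) = ∅ ∈ τ_X ✓.
  U = {p85, p86}: f^{-1}(U) = {11, 12, 13} ∈ τ_X ✓.
  U = {p85, p87}: f^{-1}(U) = {12} ∉ τ_X ✗.
  U = {p85, p86, p87}: f^{-1}(U) = {11, 12, 13} ∈ τ_X ✓.
  U = {p84, p85, p86, p87}: f^{-1}(U) = {10, 11, 12, 13} ∈ τ_X ✓.
Found U = {p85} with f^{-1}(U) = {12} not in τ_X. Therefore f is NOT continuous.


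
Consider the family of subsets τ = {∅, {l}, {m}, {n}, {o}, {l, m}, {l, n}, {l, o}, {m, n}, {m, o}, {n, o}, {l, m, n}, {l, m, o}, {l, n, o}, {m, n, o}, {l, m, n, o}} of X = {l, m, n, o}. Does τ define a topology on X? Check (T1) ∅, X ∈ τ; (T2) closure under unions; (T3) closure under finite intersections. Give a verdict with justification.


τ IS a topology on X.

Axiom (T1): ∅ ∈ τ? Yes; X ∈ τ? Yes.
Axiom (T2/T3): check pairwise unions and intersections of members of τ.
All pairwise intersections and unions checked — each lies in τ. Therefore τ satisfies (T1), (T2), (T3): it IS a topology on X.


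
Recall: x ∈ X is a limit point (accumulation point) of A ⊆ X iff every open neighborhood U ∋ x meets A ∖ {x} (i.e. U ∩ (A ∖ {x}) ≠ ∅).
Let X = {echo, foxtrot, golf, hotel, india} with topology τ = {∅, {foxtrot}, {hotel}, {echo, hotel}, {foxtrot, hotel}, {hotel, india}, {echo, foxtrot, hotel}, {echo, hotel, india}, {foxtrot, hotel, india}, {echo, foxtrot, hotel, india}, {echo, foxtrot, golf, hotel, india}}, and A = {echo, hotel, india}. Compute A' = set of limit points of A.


A' = {echo, golf, india}

For each x ∈ X, list the open sets U ∈ τ with x ∈ U, then check whether U ∩ (A ∖ {x}) ≠ ∅ for every such U.
  x = echo: opens ∋ x are {echo, hotel}, {echo, foxtrot, hotel}, {echo, hotel, india}, {echo, foxtrot, hotel, india}, {echo, foxtrot, golf, hotel, india}; each meets A ∖ {echo}, so x IS a limit point.
  x = foxtrot: open {foxtrot} ∋ x has {foxtrot} ∩ (A ∖ {foxtrot}) = ∅, so x is NOT a limit point.
  x = golf: opens ∋ x are {echo, foxtrot, golf, hotel, india}; each meets A ∖ {golf}, so x IS a limit point.
  x = hotel: open {hotel} ∋ x has {hotel} ∩ (A ∖ {hotel}) = ∅, so x is NOT a limit point.
  x = india: opens ∋ x are {hotel, india}, {echo, hotel, india}, {foxtrot, hotel, india}, {echo, foxtrot, hotel, india}, {echo, foxtrot, golf, hotel, india}; each meets A ∖ {india}, so x IS a limit point.
Collecting: A' = {echo, golf, india}.


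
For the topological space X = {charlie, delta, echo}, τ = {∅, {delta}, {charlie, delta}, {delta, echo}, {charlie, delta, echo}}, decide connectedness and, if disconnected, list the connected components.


(X, τ) is connected.

Find clopen sets (U ∈ τ with X ∖ U ∈ τ):
  U = ∅, X ∖ U = {charlie, delta, echo} — both open, so U is clopen.
  U = {charlie, delta, echo}, X ∖ U = ∅ — both open, so U is clopen.
Only trivial clopens (∅ and X) exist, so (X, τ) is connected.
Compute connected components by grouping points that agree on all clopens:
  component: {charlie, delta, echo}


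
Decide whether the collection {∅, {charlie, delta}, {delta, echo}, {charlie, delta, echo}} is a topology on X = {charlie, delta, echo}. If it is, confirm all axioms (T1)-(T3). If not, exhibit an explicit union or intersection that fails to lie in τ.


τ is NOT a topology on X.

Axiom (T1): ∅ ∈ τ? Yes; X ∈ τ? Yes.
Axiom (T2/T3): check pairwise unions and intersections of members of τ.
Counterexample for (T3): {charlie, delta} ∩ {delta, echo} = {delta} ∉ τ. Therefore τ is NOT a topology.


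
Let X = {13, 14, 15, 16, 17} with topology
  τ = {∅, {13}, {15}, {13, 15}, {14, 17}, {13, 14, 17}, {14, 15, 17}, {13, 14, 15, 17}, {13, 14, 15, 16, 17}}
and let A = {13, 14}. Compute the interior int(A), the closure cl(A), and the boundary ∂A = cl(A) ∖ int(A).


int(A) = {13}, cl(A) = {13, 14, 16, 17}, ∂A = {14, 16, 17}.

Closed sets in (X, τ) are complements of opens:
  closed(X, τ) = {∅, {16}, {13, 16}, {15, 16}, {13, 15, 16}, {14, 16, 17}, {13, 14, 16, 17}, {14, 15, 16, 17}, {13, 14, 15, 16, 17}}.
int(A) = ⋃ {U ∈ τ : U ⊆ A}. Opens contained in A: ∅, {13}.
Taking the union of these: int(A) = {13}.
cl(A) = ⋂ {C closed : A ⊆ C}. Closed sets containing A: {13, 14, 16, 17}, {13, 14, 15, 16, 17}.
Intersecting these: cl(A) = {13, 14, 16, 17}.
∂A = cl(A) ∖ int(A) = {13, 14, 16, 17} ∖ {13} = {14, 16, 17}.


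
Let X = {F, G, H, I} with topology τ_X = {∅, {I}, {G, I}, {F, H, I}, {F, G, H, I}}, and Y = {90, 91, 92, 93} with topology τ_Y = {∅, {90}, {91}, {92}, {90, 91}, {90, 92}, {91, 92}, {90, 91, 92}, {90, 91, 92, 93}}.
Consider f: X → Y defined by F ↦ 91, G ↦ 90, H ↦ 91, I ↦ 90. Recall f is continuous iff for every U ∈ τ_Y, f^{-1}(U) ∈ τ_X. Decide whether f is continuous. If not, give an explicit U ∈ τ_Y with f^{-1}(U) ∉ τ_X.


f is NOT continuous.

Compute f^{-1}(U) for each U ∈ τ_Y:
  U = ∅: f^{-1}(U) = ∅ ∈ τ_X ✓.
  U = {90}: f^{-1}(U) = {G, I} ∈ τ_X ✓.
  U = {91}: f^{-1}(U) = {F, H} ∉ τ_X ✗.
  U = {92}: f^{-1}(U) = ∅ ∈ τ_X ✓.
  U = {90, 91}: f^{-1}(U) = {F, G, H, I} ∈ τ_X ✓.
  U = {90, 92}: f^{-1}(U) = {G, I} ∈ τ_X ✓.
  U = {91, 92}: f^{-1}(U) = {F, H} ∉ τ_X ✗.
  U = {90, 91, 92}: f^{-1}(U) = {F, G, H, I} ∈ τ_X ✓.
  U = {90, 91, 92, 93}: f^{-1}(U) = {F, G, H, I} ∈ τ_X ✓.
Found U = {91} with f^{-1}(U) = {F, H} not in τ_X. Therefore f is NOT continuous.


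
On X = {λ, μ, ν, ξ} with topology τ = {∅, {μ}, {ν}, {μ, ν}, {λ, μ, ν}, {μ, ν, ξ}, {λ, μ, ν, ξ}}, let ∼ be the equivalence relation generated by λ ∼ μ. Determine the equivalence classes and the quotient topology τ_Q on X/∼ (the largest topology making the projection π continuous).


X/∼ = {[λ=μ], [ν], [ξ]}; |τ_Q| = 4.

Equivalence classes: [λ=μ], [ν], [ξ].
Quotient map π: X → X/∼ sends λ ↦ [λ=μ], μ ↦ [λ=μ], ν ↦ [ν], ξ ↦ [ξ].
For each subset V ⊆ X/∼, compute π^{-1}(V) ⊆ X and check whether π^{-1}(V) ∈ τ. V is open in τ_Q iff π^{-1}(V) ∈ τ.
  V = {}: π^{-1}(V) = ∅ ∈ τ ✓.
  V = {[λ=μ]}: π^{-1}(V) = {λ, μ} ∉ τ ✗.
  V = {[ν]}: π^{-1}(V) = {ν} ∈ τ ✓.
  V = {[λ=μ], [ν]}: π^{-1}(V) = {λ, μ, ν} ∈ τ ✓.
  V = {[ξ]}: π^{-1}(V) = {ξ} ∉ τ ✗.
  V = {[λ=μ], [ξ]}: π^{-1}(V) = {λ, μ, ξ} ∉ τ ✗.
  V = {[ν], [ξ]}: π^{-1}(V) = {ν, ξ} ∉ τ ✗.
  V = {[λ=μ], [ν], [ξ]}: π^{-1}(V) = {λ, μ, ν, ξ} ∈ τ ✓.
Open sets in the quotient: τ_Q = {{}, {[ν]}, {[λ=μ], [ν]}, {[λ=μ], [ν], [ξ]}} (4 elements).


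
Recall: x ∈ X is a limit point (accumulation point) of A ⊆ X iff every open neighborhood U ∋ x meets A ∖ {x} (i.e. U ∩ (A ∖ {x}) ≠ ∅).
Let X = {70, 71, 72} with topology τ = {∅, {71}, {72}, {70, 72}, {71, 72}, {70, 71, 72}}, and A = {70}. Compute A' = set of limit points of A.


A' = ∅

For each x ∈ X, list the open sets U ∈ τ with x ∈ U, then check whether U ∩ (A ∖ {x}) ≠ ∅ for every such U.
  x = 70: open {70, 72} ∋ x has {70, 72} ∩ (A ∖ {70}) = ∅, so x is NOT a limit point.
  x = 71: open {71} ∋ x has {71} ∩ (A ∖ {71}) = ∅, so x is NOT a limit point.
  x = 72: open {72} ∋ x has {72} ∩ (A ∖ {72}) = ∅, so x is NOT a limit point.
Collecting: A' = ∅.


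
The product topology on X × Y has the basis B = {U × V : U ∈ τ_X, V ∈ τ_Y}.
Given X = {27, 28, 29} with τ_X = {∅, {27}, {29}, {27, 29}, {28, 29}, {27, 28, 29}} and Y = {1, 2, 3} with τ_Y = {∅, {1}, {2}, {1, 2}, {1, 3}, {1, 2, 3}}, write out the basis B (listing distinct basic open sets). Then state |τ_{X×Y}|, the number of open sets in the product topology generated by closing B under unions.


Basis B = {∅ × ∅, {27} × {1}, {27} × {2}, {29} × {1}, {29} × {2}, {27} × {1, 2}, {27} × {1, 3}, {27, 29} × {1}, {27, 29} × {2}, {28, 29} × {1}, {28, 29} × {2}, {29} × {1, 2}, {29} × {1, 3}, {27} × {1, 2, 3}, {27, 28, 29} × {1}, {27, 28, 29} × {2}, {29} × {1, 2, 3}, {27, 29} × {1, 2}, {27, 29} × {1, 3}, {28, 29} × {1, 2}, {28, 29} × {1, 3}, {27, 29} × {1, 2, 3}, {27, 28, 29} × {1, 2}, {27, 28, 29} × {1, 3}, {28, 29} × {1, 2, 3}, {27, 28, 29} × {1, 2, 3}}; |τ_{X×Y}| = 108.

Enumerate products U × V with U ∈ τ_X, V ∈ τ_Y (deduplicated):
  ∅ × ∅ = {} (∅)
  {27} × {1} = {(27,1)}
  {27} × {2} = {(27,2)}
  {29} × {1} = {(29,1)}
  {29} × {2} = {(29,2)}
  {27} × {1, 2} = {(27,1), (27,2)}
  {27} × {1, 3} = {(27,1), (27,3)}
  {27, 29} × {1} = {(27,1), (29,1)}
  {27, 29} × {2} = {(27,2), (29,2)}
  {28, 29} × {1} = {(28,1), (29,1)}
  {28, 29} × {2} = {(28,2), (29,2)}
  {29} × {1, 2} = {(29,1), (29,2)}
  {29} × {1, 3} = {(29,1), (29,3)}
  {27} × {1, 2, 3} = {(27,1), (27,2), (27,3)}
  {27, 28, 29} × {1} = {(27,1), (28,1), (29,1)}
  {27, 28, 29} × {2} = {(27,2), (28,2), (29,2)}
  {29} × {1, 2, 3} = {(29,1), (29,2), (29,3)}
  {27, 29} × {1, 2} = {(27,1), (27,2), (29,1), (29,2)}
  {27, 29} × {1, 3} = {(27,1), (27,3), (29,1), (29,3)}
  {28, 29} × {1, 2} = {(28,1), (28,2), (29,1), (29,2)}
  {28, 29} × {1, 3} = {(28,1), (28,3), (29,1), (29,3)}
  {27, 29} × {1, 2, 3} = {(27,1), (27,2), (27,3), (29,1), (29,2), (29,3)}
  {27, 28, 29} × {1, 2} = {(27,1), (27,2), (28,1), (28,2), (29,1), (29,2)}
  {27, 28, 29} × {1, 3} = {(27,1), (27,3), (28,1), (28,3), (29,1), (29,3)}
  {28, 29} × {1, 2, 3} = {(28,1), (28,2), (28,3), (29,1), (29,2), (29,3)}
  {27, 28, 29} × {1, 2, 3} = {(27,1), (27,2), (27,3), (28,1), (28,2), (28,3), (29,1), (29,2), (29,3)}
These 26 distinct sets form the basis B.
Close under arbitrary unions to get τ_{X×Y}; counting gives |τ_{X×Y}| = 108.


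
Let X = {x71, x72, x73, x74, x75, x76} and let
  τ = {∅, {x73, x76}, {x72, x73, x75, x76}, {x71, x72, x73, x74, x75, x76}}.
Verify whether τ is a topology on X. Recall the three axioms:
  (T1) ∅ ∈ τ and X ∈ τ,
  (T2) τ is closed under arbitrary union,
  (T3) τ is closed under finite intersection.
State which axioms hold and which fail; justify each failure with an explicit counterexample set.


τ IS a topology on X.

Axiom (T1): ∅ ∈ τ? Yes; X ∈ τ? Yes.
Axiom (T2/T3): check pairwise unions and intersections of members of τ.
All pairwise intersections and unions checked — each lies in τ. Therefore τ satisfies (T1), (T2), (T3): it IS a topology on X.


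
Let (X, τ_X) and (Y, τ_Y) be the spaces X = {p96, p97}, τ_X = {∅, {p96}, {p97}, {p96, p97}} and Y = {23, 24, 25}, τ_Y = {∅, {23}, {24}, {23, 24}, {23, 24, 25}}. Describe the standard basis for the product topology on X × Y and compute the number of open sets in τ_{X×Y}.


Basis B = {∅ × ∅, {p96} × {23}, {p96} × {24}, {p97} × {23}, {p97} × {24}, {p96} × {23, 24}, {p96, p97} × {23}, {p96, p97} × {24}, {p97} × {23, 24}, {p96} × {23, 24, 25}, {p97} × {23, 24, 25}, {p96, p97} × {23, 24}, {p96, p97} × {23, 24, 25}}; |τ_{X×Y}| = 25.

Enumerate products U × V with U ∈ τ_X, V ∈ τ_Y (deduplicated):
  ∅ × ∅ = {} (∅)
  {p96} × {23} = {(p96,23)}
  {p96} × {24} = {(p96,24)}
  {p97} × {23} = {(p97,23)}
  {p97} × {24} = {(p97,24)}
  {p96} × {23, 24} = {(p96,23), (p96,24)}
  {p96, p97} × {23} = {(p96,23), (p97,23)}
  {p96, p97} × {24} = {(p96,24), (p97,24)}
  {p97} × {23, 24} = {(p97,23), (p97,24)}
  {p96} × {23, 24, 25} = {(p96,23), (p96,24), (p96,25)}
  {p97} × {23, 24, 25} = {(p97,23), (p97,24), (p97,25)}
  {p96, p97} × {23, 24} = {(p96,23), (p96,24), (p97,23), (p97,24)}
  {p96, p97} × {23, 24, 25} = {(p96,23), (p96,24), (p96,25), (p97,23), (p97,24), (p97,25)}
These 13 distinct sets form the basis B.
Close under arbitrary unions to get τ_{X×Y}; counting gives |τ_{X×Y}| = 25.


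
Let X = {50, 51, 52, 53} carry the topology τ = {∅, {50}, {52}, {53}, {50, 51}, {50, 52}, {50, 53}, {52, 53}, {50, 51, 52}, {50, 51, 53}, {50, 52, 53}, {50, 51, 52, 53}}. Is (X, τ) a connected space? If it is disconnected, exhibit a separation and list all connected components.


(X, τ) is disconnected; components = [{52}, {53}, {50, 51}].

Find clopen sets (U ∈ τ with X ∖ U ∈ τ):
  U = ∅, X ∖ U = {50, 51, 52, 53} — both open, so U is clopen.
  U = {52}, X ∖ U = {50, 51, 53} — both open, so U is clopen.
  U = {53}, X ∖ U = {50, 51, 52} — both open, so U is clopen.
  U = {50, 51}, X ∖ U = {52, 53} — both open, so U is clopen.
  U = {52, 53}, X ∖ U = {50, 51} — both open, so U is clopen.
  U = {50, 51, 52}, X ∖ U = {53} — both open, so U is clopen.
  U = {50, 51, 53}, X ∖ U = {52} — both open, so U is clopen.
  U = {50, 51, 52, 53}, X ∖ U = ∅ — both open, so U is clopen.
Nontrivial clopen(s) exist: e.g. {50, 51, 52}. So (X, τ) is disconnected.
Compute connected components by grouping points that agree on all clopens:
  component: {52}
  component: {53}
  component: {50, 51}


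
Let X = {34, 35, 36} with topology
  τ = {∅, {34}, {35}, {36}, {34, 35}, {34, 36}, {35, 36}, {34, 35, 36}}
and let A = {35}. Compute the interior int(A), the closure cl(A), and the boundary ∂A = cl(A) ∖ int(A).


int(A) = {35}, cl(A) = {35}, ∂A = ∅.

Closed sets in (X, τ) are complements of opens:
  closed(X, τ) = {∅, {34}, {35}, {36}, {34, 35}, {34, 36}, {35, 36}, {34, 35, 36}}.
int(A) = ⋃ {U ∈ τ : U ⊆ A}. Opens contained in A: ∅, {35}.
Taking the union of these: int(A) = {35}.
cl(A) = ⋂ {C closed : A ⊆ C}. Closed sets containing A: {35}, {34, 35}, {35, 36}, {34, 35, 36}.
Intersecting these: cl(A) = {35}.
∂A = cl(A) ∖ int(A) = {35} ∖ {35} = ∅.


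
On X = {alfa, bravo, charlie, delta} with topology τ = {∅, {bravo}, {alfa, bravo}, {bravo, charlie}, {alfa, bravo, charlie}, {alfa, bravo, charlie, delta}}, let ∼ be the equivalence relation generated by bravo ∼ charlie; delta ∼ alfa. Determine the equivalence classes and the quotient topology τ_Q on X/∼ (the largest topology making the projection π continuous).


X/∼ = {[alfa=delta], [bravo=charlie]}; |τ_Q| = 3.

Equivalence classes: [alfa=delta], [bravo=charlie].
Quotient map π: X → X/∼ sends alfa ↦ [alfa=delta], bravo ↦ [bravo=charlie], charlie ↦ [bravo=charlie], delta ↦ [alfa=delta].
For each subset V ⊆ X/∼, compute π^{-1}(V) ⊆ X and check whether π^{-1}(V) ∈ τ. V is open in τ_Q iff π^{-1}(V) ∈ τ.
  V = {}: π^{-1}(V) = ∅ ∈ τ ✓.
  V = {[alfa=delta]}: π^{-1}(V) = {alfa, delta} ∉ τ ✗.
  V = {[bravo=charlie]}: π^{-1}(V) = {bravo, charlie} ∈ τ ✓.
  V = {[alfa=delta], [bravo=charlie]}: π^{-1}(V) = {alfa, bravo, charlie, delta} ∈ τ ✓.
Open sets in the quotient: τ_Q = {{}, {[bravo=charlie]}, {[alfa=delta], [bravo=charlie]}} (3 elements).


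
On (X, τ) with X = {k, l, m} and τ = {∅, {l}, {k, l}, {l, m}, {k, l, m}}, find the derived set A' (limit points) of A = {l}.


A' = {k, m}

For each x ∈ X, list the open sets U ∈ τ with x ∈ U, then check whether U ∩ (A ∖ {x}) ≠ ∅ for every such U.
  x = k: opens ∋ x are {k, l}, {k, l, m}; each meets A ∖ {k}, so x IS a limit point.
  x = l: open {l} ∋ x has {l} ∩ (A ∖ {l}) = ∅, so x is NOT a limit point.
  x = m: opens ∋ x are {l, m}, {k, l, m}; each meets A ∖ {m}, so x IS a limit point.
Collecting: A' = {k, m}.


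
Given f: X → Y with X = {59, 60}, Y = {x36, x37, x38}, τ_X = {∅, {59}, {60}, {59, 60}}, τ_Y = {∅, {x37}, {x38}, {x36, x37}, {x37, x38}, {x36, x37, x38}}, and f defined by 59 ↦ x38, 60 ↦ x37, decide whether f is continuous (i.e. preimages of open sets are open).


f IS continuous.

Compute f^{-1}(U) for each U ∈ τ_Y:
  U = ∅: f^{-1}(U) = ∅ ∈ τ_X ✓.
  U = {x37}: f^{-1}(U) = {60} ∈ τ_X ✓.
  U = {x38}: f^{-1}(U) = {59} ∈ τ_X ✓.
  U = {x36, x37}: f^{-1}(U) = {60} ∈ τ_X ✓.
  U = {x37, x38}: f^{-1}(U) = {59, 60} ∈ τ_X ✓.
  U = {x36, x37, x38}: f^{-1}(U) = {59, 60} ∈ τ_X ✓.
Every preimage lies in τ_X, so f IS continuous.


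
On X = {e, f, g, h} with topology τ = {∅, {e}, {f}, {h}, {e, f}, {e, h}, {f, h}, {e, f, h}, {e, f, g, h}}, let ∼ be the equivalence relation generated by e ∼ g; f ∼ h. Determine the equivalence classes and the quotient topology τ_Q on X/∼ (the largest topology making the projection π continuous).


X/∼ = {[e=g], [f=h]}; |τ_Q| = 3.

Equivalence classes: [e=g], [f=h].
Quotient map π: X → X/∼ sends e ↦ [e=g], f ↦ [f=h], g ↦ [e=g], h ↦ [f=h].
For each subset V ⊆ X/∼, compute π^{-1}(V) ⊆ X and check whether π^{-1}(V) ∈ τ. V is open in τ_Q iff π^{-1}(V) ∈ τ.
  V = {}: π^{-1}(V) = ∅ ∈ τ ✓.
  V = {[e=g]}: π^{-1}(V) = {e, g} ∉ τ ✗.
  V = {[f=h]}: π^{-1}(V) = {f, h} ∈ τ ✓.
  V = {[e=g], [f=h]}: π^{-1}(V) = {e, f, g, h} ∈ τ ✓.
Open sets in the quotient: τ_Q = {{}, {[f=h]}, {[e=g], [f=h]}} (3 elements).
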